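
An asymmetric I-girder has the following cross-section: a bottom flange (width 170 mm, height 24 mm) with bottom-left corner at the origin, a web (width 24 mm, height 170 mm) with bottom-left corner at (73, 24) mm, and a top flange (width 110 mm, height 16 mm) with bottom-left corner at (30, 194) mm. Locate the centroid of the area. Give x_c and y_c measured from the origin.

Part | A | x̄ᵢ | ȳᵢ | A·x̄ᵢ | A·ȳᵢ
bottom flange | 4080.00 | 85.00 | 12.00 | 346800.00 | 48960.00
web | 4080.00 | 85.00 | 109.00 | 346800.00 | 444720.00
top flange | 1760.00 | 85.00 | 202.00 | 149600.00 | 355520.00
Σ | 9920.00 |  |  | 843200.00 | 849200.00
x_c = 843200.00 / 9920.00 = 85.00 mm
y_c = 849200.00 / 9920.00 = 85.60 mm

x_c = 85.00 mm, y_c = 85.60 mm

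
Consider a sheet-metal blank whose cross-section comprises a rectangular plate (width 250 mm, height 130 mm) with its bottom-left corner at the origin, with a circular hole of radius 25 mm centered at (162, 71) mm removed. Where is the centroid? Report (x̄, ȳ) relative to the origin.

plate: A = 250 × 130 = 32500.00, centroid at (125.00, 65.00).
hole: A = −π·25² = -1963.50, centroid at (162.00, 71.00).
ΣA = 30536.50 mm²
ΣAx̄ = (32500.00)(125.00) + (-1963.50)(162.00) = 3744413.74 mm³
ΣAȳ = (32500.00)(65.00) + (-1963.50)(71.00) = 1973091.83 mm³
x̄ = 3744413.74 / 30536.50 = 122.62 mm
ȳ = 1973091.83 / 30536.50 = 64.61 mm

x̄ = 122.62 mm, ȳ = 64.61 mm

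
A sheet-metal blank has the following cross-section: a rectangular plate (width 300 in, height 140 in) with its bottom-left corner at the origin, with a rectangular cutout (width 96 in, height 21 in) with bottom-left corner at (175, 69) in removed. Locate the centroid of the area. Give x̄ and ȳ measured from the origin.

x̄ = 146.32 in, ȳ = 69.52 in

Part | A | x̄ᵢ | ȳᵢ | A·x̄ᵢ | A·ȳᵢ
plate | 42000.00 | 150.00 | 70.00 | 6300000.00 | 2940000.00
hole | -2016.00 | 223.00 | 79.50 | -449568.00 | -160272.00
Σ | 39984.00 |  |  | 5850432.00 | 2779728.00
x̄ = 5850432.00 / 39984.00 = 146.32 in
ȳ = 2779728.00 / 39984.00 = 69.52 in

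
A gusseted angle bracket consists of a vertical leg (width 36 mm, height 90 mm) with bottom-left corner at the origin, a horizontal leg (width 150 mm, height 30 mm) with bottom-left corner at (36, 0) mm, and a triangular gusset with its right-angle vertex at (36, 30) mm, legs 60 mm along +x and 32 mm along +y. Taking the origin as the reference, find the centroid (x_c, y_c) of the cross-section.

x_c = 70.30 mm, y_c = 29.00 mm

vertical leg: A = 36 × 90 = 3240.00, centroid at (18.00, 45.00).
horizontal leg: A = 150 × 30 = 4500.00, centroid at (111.00, 15.00).
gusset: A = ½·60·32 = 960.00, centroid at (56.00, 40.67).
ΣA = 8700.00 mm², ΣAx_c = 611580.00 mm³, ΣAy_c = 252340.00 mm³.
x_c = 611580.00/8700.00 = 70.30 mm; y_c = 252340.00/8700.00 = 29.00 mm.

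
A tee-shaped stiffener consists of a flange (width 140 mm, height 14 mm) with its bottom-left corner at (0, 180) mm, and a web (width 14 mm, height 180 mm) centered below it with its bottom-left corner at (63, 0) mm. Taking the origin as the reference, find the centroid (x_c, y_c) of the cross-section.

web: A = 14 × 180 = 2520.00, centroid at (70.00, 90.00).
flange: A = 140 × 14 = 1960.00, centroid at (70.00, 187.00).
ΣA = 4480.00 mm², ΣAx_c = 313600.00 mm³, ΣAy_c = 593320.00 mm³.
x_c = 313600.00/4480.00 = 70.00 mm; y_c = 593320.00/4480.00 = 132.44 mm.

x_c = 70.00 mm, y_c = 132.44 mm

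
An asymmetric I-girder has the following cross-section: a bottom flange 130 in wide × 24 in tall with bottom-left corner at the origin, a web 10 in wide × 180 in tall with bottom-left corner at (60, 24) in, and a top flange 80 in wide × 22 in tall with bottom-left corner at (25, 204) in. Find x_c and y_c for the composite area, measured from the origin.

x_c = 65.00 in, y_c = 92.97 in

Part | A | x̄ᵢ | ȳᵢ | A·x̄ᵢ | A·ȳᵢ
bottom flange | 3120.00 | 65.00 | 12.00 | 202800.00 | 37440.00
web | 1800.00 | 65.00 | 114.00 | 117000.00 | 205200.00
top flange | 1760.00 | 65.00 | 215.00 | 114400.00 | 378400.00
Σ | 6680.00 |  |  | 434200.00 | 621040.00
x_c = 434200.00 / 6680.00 = 65.00 in
y_c = 621040.00 / 6680.00 = 92.97 in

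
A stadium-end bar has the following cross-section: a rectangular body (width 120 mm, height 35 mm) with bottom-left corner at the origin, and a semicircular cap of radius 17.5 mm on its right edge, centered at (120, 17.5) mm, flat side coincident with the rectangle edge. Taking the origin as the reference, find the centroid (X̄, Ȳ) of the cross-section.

X̄ = 66.93 mm, Ȳ = 17.50 mm

rectangular body: A = 120 × 35 = 4200.00, centroid at (60.00, 17.50).
semicircular end: A = ½π·17.5² = 481.06, centroid at (127.43, 17.50).
ΣA = 4681.06 mm², ΣAX̄ = 313299.68 mm³, ΣAȲ = 81918.49 mm³.
X̄ = 313299.68/4681.06 = 66.93 mm; Ȳ = 81918.49/4681.06 = 17.50 mm.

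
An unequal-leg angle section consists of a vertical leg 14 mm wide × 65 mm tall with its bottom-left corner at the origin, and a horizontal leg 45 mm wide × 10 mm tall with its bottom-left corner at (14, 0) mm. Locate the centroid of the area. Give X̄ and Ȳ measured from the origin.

Part | A | x̄ᵢ | ȳᵢ | A·x̄ᵢ | A·ȳᵢ
vertical leg | 910.00 | 7.00 | 32.50 | 6370.00 | 29575.00
horizontal leg | 450.00 | 36.50 | 5.00 | 16425.00 | 2250.00
Σ | 1360.00 |  |  | 22795.00 | 31825.00
X̄ = 22795.00 / 1360.00 = 16.76 mm
Ȳ = 31825.00 / 1360.00 = 23.40 mm

X̄ = 16.76 mm, Ȳ = 23.40 mm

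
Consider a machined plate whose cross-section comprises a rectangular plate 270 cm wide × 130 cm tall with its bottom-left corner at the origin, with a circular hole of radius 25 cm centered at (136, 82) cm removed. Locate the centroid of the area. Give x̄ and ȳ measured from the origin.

x̄ = 134.94 cm, ȳ = 63.99 cm

Part | A | x̄ᵢ | ȳᵢ | A·x̄ᵢ | A·ȳᵢ
plate | 35100.00 | 135.00 | 65.00 | 4738500.00 | 2281500.00
hole | -1963.50 | 136.00 | 82.00 | -267035.38 | -161006.62
Σ | 33136.50 |  |  | 4471464.62 | 2120493.38
x̄ = 4471464.62 / 33136.50 = 134.94 cm
ȳ = 2120493.38 / 33136.50 = 63.99 cm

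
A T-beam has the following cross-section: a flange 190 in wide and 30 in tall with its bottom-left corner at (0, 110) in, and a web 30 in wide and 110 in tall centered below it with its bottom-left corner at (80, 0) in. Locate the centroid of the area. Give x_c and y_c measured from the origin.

x_c = 95.00 in, y_c = 99.33 in

web: A = 30 × 110 = 3300.00, centroid at (95.00, 55.00).
flange: A = 190 × 30 = 5700.00, centroid at (95.00, 125.00).
ΣA = 9000.00 in²
ΣAx_c = (3300.00)(95.00) + (5700.00)(95.00) = 855000.00 in³
ΣAy_c = (3300.00)(55.00) + (5700.00)(125.00) = 894000.00 in³
x_c = 855000.00 / 9000.00 = 95.00 in
y_c = 894000.00 / 9000.00 = 99.33 in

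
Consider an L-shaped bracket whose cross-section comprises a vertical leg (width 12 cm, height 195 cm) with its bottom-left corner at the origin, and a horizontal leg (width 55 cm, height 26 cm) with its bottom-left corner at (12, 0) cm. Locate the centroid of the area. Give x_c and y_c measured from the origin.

x_c = 18.71 cm, y_c = 65.45 cm

vertical leg: A = 12 × 195 = 2340.00, centroid at (6.00, 97.50).
horizontal leg: A = 55 × 26 = 1430.00, centroid at (39.50, 13.00).
ΣA = 3770.00 cm², ΣAx_c = 70525.00 cm³, ΣAy_c = 246740.00 cm³.
x_c = 70525.00/3770.00 = 18.71 cm; y_c = 246740.00/3770.00 = 65.45 cm.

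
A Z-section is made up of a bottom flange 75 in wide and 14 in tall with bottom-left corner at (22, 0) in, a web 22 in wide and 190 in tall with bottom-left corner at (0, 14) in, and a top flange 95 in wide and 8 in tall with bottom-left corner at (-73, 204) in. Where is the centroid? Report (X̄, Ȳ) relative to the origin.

X̄ = 14.87 in, Ȳ = 103.68 in

bottom flange: A = 75 × 14 = 1050.00, centroid at (59.50, 7.00).
web: A = 22 × 190 = 4180.00, centroid at (11.00, 109.00).
top flange: A = 95 × 8 = 760.00, centroid at (-25.50, 208.00).
ΣA = 5990.00 in²
ΣAX̄ = (1050.00)(59.50) + (4180.00)(11.00) + (760.00)(-25.50) = 89075.00 in³
ΣAȲ = (1050.00)(7.00) + (4180.00)(109.00) + (760.00)(208.00) = 621050.00 in³
X̄ = 89075.00 / 5990.00 = 14.87 in
Ȳ = 621050.00 / 5990.00 = 103.68 in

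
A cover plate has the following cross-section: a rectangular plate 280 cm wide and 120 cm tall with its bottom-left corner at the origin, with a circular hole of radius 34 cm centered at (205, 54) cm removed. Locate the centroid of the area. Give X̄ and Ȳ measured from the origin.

X̄ = 132.12 cm, Ȳ = 60.73 cm

plate: A = 280 × 120 = 33600.00, centroid at (140.00, 60.00).
hole: A = −π·34² = -3631.68, centroid at (205.00, 54.00).
ΣA = 29968.32 cm², ΣAX̄ = 3959505.37 cm³, ΣAȲ = 1819889.22 cm³.
X̄ = 3959505.37/29968.32 = 132.12 cm; Ȳ = 1819889.22/29968.32 = 60.73 cm.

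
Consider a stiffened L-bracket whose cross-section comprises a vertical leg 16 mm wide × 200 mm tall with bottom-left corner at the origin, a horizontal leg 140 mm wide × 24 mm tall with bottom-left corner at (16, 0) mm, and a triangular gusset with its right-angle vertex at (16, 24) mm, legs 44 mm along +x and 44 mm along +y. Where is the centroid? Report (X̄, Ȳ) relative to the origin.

X̄ = 45.73 mm, Ȳ = 52.84 mm

Part | A | x̄ᵢ | ȳᵢ | A·x̄ᵢ | A·ȳᵢ
vertical leg | 3200.00 | 8.00 | 100.00 | 25600.00 | 320000.00
horizontal leg | 3360.00 | 86.00 | 12.00 | 288960.00 | 40320.00
gusset | 968.00 | 30.67 | 38.67 | 29685.33 | 37429.33
Σ | 7528.00 |  |  | 344245.33 | 397749.33
X̄ = 344245.33 / 7528.00 = 45.73 mm
Ȳ = 397749.33 / 7528.00 = 52.84 mm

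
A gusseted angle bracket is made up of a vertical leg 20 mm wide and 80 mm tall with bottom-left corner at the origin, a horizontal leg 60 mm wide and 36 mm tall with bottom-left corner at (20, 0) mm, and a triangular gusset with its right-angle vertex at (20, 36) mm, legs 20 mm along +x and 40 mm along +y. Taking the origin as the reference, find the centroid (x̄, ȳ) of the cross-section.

x̄ = 32.37 mm, ȳ = 29.47 mm

vertical leg: A = 20 × 80 = 1600.00, centroid at (10.00, 40.00).
horizontal leg: A = 60 × 36 = 2160.00, centroid at (50.00, 18.00).
gusset: A = ½·20·40 = 400.00, centroid at (26.67, 49.33).
ΣA = 4160.00 mm²
ΣAx̄ = (1600.00)(10.00) + (2160.00)(50.00) + (400.00)(26.67) = 134666.67 mm³
ΣAȳ = (1600.00)(40.00) + (2160.00)(18.00) + (400.00)(49.33) = 122613.33 mm³
x̄ = 134666.67 / 4160.00 = 32.37 mm
ȳ = 122613.33 / 4160.00 = 29.47 mm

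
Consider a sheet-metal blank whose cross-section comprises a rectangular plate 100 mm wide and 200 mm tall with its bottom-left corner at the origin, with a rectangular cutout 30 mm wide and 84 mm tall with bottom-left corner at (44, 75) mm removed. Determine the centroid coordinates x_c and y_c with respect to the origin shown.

plate: A = 100 × 200 = 20000.00, centroid at (50.00, 100.00).
hole: A = −(30 × 84) = -2520.00, centroid at (59.00, 117.00).
ΣA = 17480.00 mm²
ΣAx_c = (20000.00)(50.00) + (-2520.00)(59.00) = 851320.00 mm³
ΣAy_c = (20000.00)(100.00) + (-2520.00)(117.00) = 1705160.00 mm³
x_c = 851320.00 / 17480.00 = 48.70 mm
y_c = 1705160.00 / 17480.00 = 97.55 mm

x_c = 48.70 mm, y_c = 97.55 mm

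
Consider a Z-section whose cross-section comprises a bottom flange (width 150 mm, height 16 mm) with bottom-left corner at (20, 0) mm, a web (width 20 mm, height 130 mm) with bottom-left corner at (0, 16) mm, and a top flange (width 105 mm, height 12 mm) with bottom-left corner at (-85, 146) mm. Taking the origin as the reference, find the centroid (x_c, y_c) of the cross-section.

bottom flange: A = 150 × 16 = 2400.00, centroid at (95.00, 8.00).
web: A = 20 × 130 = 2600.00, centroid at (10.00, 81.00).
top flange: A = 105 × 12 = 1260.00, centroid at (-32.50, 152.00).
ΣA = 6260.00 mm², ΣAx_c = 213050.00 mm³, ΣAy_c = 421320.00 mm³.
x_c = 213050.00/6260.00 = 34.03 mm; y_c = 421320.00/6260.00 = 67.30 mm.

x_c = 34.03 mm, y_c = 67.30 mm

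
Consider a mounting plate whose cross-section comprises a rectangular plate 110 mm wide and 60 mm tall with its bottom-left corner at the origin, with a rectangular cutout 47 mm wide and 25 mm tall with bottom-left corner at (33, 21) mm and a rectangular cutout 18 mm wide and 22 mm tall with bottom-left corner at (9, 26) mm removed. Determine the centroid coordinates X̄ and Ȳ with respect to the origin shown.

Part | A | x̄ᵢ | ȳᵢ | A·x̄ᵢ | A·ȳᵢ
plate | 6600.00 | 55.00 | 30.00 | 363000.00 | 198000.00
hole 1 | -1175.00 | 56.50 | 33.50 | -66387.50 | -39362.50
hole 2 | -396.00 | 18.00 | 37.00 | -7128.00 | -14652.00
Σ | 5029.00 |  |  | 289484.50 | 143985.50
X̄ = 289484.50 / 5029.00 = 57.56 mm
Ȳ = 143985.50 / 5029.00 = 28.63 mm

X̄ = 57.56 mm, Ȳ = 28.63 mm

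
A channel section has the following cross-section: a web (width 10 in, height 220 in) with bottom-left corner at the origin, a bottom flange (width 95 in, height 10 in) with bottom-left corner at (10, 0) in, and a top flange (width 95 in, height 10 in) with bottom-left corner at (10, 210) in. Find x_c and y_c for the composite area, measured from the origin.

x_c = 29.33 in, y_c = 110.00 in

web: A = 10 × 220 = 2200.00, centroid at (5.00, 110.00).
bottom flange: A = 95 × 10 = 950.00, centroid at (57.50, 5.00).
top flange: A = 95 × 10 = 950.00, centroid at (57.50, 215.00).
ΣA = 4100.00 in²
ΣAx_c = (2200.00)(5.00) + (950.00)(57.50) + (950.00)(57.50) = 120250.00 in³
ΣAy_c = (2200.00)(110.00) + (950.00)(5.00) + (950.00)(215.00) = 451000.00 in³
x_c = 120250.00 / 4100.00 = 29.33 in
y_c = 451000.00 / 4100.00 = 110.00 in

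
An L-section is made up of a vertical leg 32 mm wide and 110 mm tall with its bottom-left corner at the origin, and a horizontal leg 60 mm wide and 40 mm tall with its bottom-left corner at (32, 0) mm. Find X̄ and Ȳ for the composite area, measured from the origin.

vertical leg: A = 32 × 110 = 3520.00, centroid at (16.00, 55.00).
horizontal leg: A = 60 × 40 = 2400.00, centroid at (62.00, 20.00).
ΣA = 5920.00 mm², ΣAX̄ = 205120.00 mm³, ΣAȲ = 241600.00 mm³.
X̄ = 205120.00/5920.00 = 34.65 mm; Ȳ = 241600.00/5920.00 = 40.81 mm.

X̄ = 34.65 mm, Ȳ = 40.81 mm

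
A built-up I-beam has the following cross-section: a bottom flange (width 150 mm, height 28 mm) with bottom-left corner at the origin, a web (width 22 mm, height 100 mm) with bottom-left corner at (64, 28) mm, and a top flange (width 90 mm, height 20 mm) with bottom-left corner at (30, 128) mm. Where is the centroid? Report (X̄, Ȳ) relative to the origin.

bottom flange: A = 150 × 28 = 4200.00, centroid at (75.00, 14.00).
web: A = 22 × 100 = 2200.00, centroid at (75.00, 78.00).
top flange: A = 90 × 20 = 1800.00, centroid at (75.00, 138.00).
ΣA = 8200.00 mm²
ΣAX̄ = (4200.00)(75.00) + (2200.00)(75.00) + (1800.00)(75.00) = 615000.00 mm³
ΣAȲ = (4200.00)(14.00) + (2200.00)(78.00) + (1800.00)(138.00) = 478800.00 mm³
X̄ = 615000.00 / 8200.00 = 75.00 mm
Ȳ = 478800.00 / 8200.00 = 58.39 mm

X̄ = 75.00 mm, Ȳ = 58.39 mm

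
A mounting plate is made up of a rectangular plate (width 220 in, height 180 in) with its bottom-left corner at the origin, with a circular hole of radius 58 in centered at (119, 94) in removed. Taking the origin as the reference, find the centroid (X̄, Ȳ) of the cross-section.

X̄ = 106.72 in, Ȳ = 88.54 in

Part | A | x̄ᵢ | ȳᵢ | A·x̄ᵢ | A·ȳᵢ
plate | 39600.00 | 110.00 | 90.00 | 4356000.00 | 3564000.00
hole | -10568.32 | 119.00 | 94.00 | -1257629.80 | -993421.86
Σ | 29031.68 |  |  | 3098370.20 | 2570578.14
X̄ = 3098370.20 / 29031.68 = 106.72 in
Ȳ = 2570578.14 / 29031.68 = 88.54 in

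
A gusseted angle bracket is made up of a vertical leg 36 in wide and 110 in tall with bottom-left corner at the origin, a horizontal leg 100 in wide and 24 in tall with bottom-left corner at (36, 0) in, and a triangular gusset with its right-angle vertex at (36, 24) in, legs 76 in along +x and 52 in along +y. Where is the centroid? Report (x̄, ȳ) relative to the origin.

x̄ = 47.85 in, ȳ = 39.38 in

vertical leg: A = 36 × 110 = 3960.00, centroid at (18.00, 55.00).
horizontal leg: A = 100 × 24 = 2400.00, centroid at (86.00, 12.00).
gusset: A = ½·76·52 = 1976.00, centroid at (61.33, 41.33).
ΣA = 8336.00 in², ΣAx̄ = 398874.67 in³, ΣAȳ = 328274.67 in³.
x̄ = 398874.67/8336.00 = 47.85 in; ȳ = 328274.67/8336.00 = 39.38 in.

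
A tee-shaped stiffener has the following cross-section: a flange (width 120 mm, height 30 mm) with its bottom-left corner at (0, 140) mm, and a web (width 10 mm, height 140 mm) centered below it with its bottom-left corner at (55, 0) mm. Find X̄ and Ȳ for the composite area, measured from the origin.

web: A = 10 × 140 = 1400.00, centroid at (60.00, 70.00).
flange: A = 120 × 30 = 3600.00, centroid at (60.00, 155.00).
ΣA = 5000.00 mm²
ΣAX̄ = (1400.00)(60.00) + (3600.00)(60.00) = 300000.00 mm³
ΣAȲ = (1400.00)(70.00) + (3600.00)(155.00) = 656000.00 mm³
X̄ = 300000.00 / 5000.00 = 60.00 mm
Ȳ = 656000.00 / 5000.00 = 131.20 mm

X̄ = 60.00 mm, Ȳ = 131.20 mm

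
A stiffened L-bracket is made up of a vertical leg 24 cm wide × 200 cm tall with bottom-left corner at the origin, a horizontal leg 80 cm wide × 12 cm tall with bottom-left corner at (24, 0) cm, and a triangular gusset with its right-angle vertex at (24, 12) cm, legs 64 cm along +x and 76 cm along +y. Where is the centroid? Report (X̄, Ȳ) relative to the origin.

Part | A | x̄ᵢ | ȳᵢ | A·x̄ᵢ | A·ȳᵢ
vertical leg | 4800.00 | 12.00 | 100.00 | 57600.00 | 480000.00
horizontal leg | 960.00 | 64.00 | 6.00 | 61440.00 | 5760.00
gusset | 2432.00 | 45.33 | 37.33 | 110250.67 | 90794.67
Σ | 8192.00 |  |  | 229290.67 | 576554.67
X̄ = 229290.67 / 8192.00 = 27.99 cm
Ȳ = 576554.67 / 8192.00 = 70.38 cm

X̄ = 27.99 cm, Ȳ = 70.38 cm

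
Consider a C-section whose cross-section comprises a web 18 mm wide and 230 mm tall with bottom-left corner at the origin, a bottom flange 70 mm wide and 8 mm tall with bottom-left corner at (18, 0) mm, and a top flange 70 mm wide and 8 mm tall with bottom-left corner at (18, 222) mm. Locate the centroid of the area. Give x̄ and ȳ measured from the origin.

x̄ = 18.37 mm, ȳ = 115.00 mm

web: A = 18 × 230 = 4140.00, centroid at (9.00, 115.00).
bottom flange: A = 70 × 8 = 560.00, centroid at (53.00, 4.00).
top flange: A = 70 × 8 = 560.00, centroid at (53.00, 226.00).
ΣA = 5260.00 mm²
ΣAx̄ = (4140.00)(9.00) + (560.00)(53.00) + (560.00)(53.00) = 96620.00 mm³
ΣAȳ = (4140.00)(115.00) + (560.00)(4.00) + (560.00)(226.00) = 604900.00 mm³
x̄ = 96620.00 / 5260.00 = 18.37 mm
ȳ = 604900.00 / 5260.00 = 115.00 mm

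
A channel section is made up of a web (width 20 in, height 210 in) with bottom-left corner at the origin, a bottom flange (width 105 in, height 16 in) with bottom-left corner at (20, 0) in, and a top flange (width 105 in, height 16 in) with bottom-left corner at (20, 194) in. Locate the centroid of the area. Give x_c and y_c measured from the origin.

Part | A | x̄ᵢ | ȳᵢ | A·x̄ᵢ | A·ȳᵢ
web | 4200.00 | 10.00 | 105.00 | 42000.00 | 441000.00
bottom flange | 1680.00 | 72.50 | 8.00 | 121800.00 | 13440.00
top flange | 1680.00 | 72.50 | 202.00 | 121800.00 | 339360.00
Σ | 7560.00 |  |  | 285600.00 | 793800.00
x_c = 285600.00 / 7560.00 = 37.78 in
y_c = 793800.00 / 7560.00 = 105.00 in

x_c = 37.78 in, y_c = 105.00 in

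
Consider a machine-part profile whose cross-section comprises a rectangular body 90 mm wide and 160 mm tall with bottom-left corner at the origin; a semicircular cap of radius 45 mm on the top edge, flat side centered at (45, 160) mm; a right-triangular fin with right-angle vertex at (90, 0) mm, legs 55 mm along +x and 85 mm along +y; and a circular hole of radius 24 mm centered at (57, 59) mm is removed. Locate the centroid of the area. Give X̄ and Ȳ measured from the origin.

rectangular body: A = 90 × 160 = 14400.00, centroid at (45.00, 80.00).
semicircular top: A = ½π·45² = 3180.86, centroid at (45.00, 179.10).
triangular fin: A = ½·55·85 = 2337.50, centroid at (108.33, 28.33).
hole: A = −π·24² = -1809.56, centroid at (57.00, 59.00).
ΣA = 18108.81 mm², ΣAX̄ = 941223.21 mm³, ΣAȲ = 1681153.29 mm³.
X̄ = 941223.21/18108.81 = 51.98 mm; Ȳ = 1681153.29/18108.81 = 92.84 mm.

X̄ = 51.98 mm, Ȳ = 92.84 mm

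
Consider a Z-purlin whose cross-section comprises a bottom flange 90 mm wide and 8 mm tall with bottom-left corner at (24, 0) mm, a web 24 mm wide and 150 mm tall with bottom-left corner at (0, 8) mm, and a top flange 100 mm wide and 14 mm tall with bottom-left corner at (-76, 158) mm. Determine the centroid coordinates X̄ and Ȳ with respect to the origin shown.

bottom flange: A = 90 × 8 = 720.00, centroid at (69.00, 4.00).
web: A = 24 × 150 = 3600.00, centroid at (12.00, 83.00).
top flange: A = 100 × 14 = 1400.00, centroid at (-26.00, 165.00).
ΣA = 5720.00 mm², ΣAX̄ = 56480.00 mm³, ΣAȲ = 532680.00 mm³.
X̄ = 56480.00/5720.00 = 9.87 mm; Ȳ = 532680.00/5720.00 = 93.13 mm.

X̄ = 9.87 mm, Ȳ = 93.13 mm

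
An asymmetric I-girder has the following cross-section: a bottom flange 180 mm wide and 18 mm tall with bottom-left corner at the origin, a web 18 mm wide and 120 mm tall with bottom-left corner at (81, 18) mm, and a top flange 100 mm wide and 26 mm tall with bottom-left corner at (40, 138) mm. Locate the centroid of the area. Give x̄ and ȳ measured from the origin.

bottom flange: A = 180 × 18 = 3240.00, centroid at (90.00, 9.00).
web: A = 18 × 120 = 2160.00, centroid at (90.00, 78.00).
top flange: A = 100 × 26 = 2600.00, centroid at (90.00, 151.00).
ΣA = 8000.00 mm²
ΣAx̄ = (3240.00)(90.00) + (2160.00)(90.00) + (2600.00)(90.00) = 720000.00 mm³
ΣAȳ = (3240.00)(9.00) + (2160.00)(78.00) + (2600.00)(151.00) = 590240.00 mm³
x̄ = 720000.00 / 8000.00 = 90.00 mm
ȳ = 590240.00 / 8000.00 = 73.78 mm

x̄ = 90.00 mm, ȳ = 73.78 mm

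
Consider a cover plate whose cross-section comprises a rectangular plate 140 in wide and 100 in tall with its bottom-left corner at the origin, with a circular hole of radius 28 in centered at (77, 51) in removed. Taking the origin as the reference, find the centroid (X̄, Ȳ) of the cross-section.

X̄ = 68.51 in, Ȳ = 49.79 in

plate: A = 140 × 100 = 14000.00, centroid at (70.00, 50.00).
hole: A = −π·28² = -2463.01, centroid at (77.00, 51.00).
ΣA = 11536.99 in², ΣAX̄ = 790348.33 in³, ΣAȲ = 574386.56 in³.
X̄ = 790348.33/11536.99 = 68.51 in; Ȳ = 574386.56/11536.99 = 49.79 in.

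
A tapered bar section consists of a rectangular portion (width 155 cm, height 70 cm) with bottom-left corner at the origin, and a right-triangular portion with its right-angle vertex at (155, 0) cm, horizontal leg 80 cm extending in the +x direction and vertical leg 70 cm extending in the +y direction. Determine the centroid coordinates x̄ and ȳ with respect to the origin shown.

rectangular portion: A = 155 × 70 = 10850.00, centroid at (77.50, 35.00).
triangular portion: A = ½·80·70 = 2800.00, centroid at (181.67, 23.33).
ΣA = 13650.00 cm²
ΣAx̄ = (10850.00)(77.50) + (2800.00)(181.67) = 1349541.67 cm³
ΣAȳ = (10850.00)(35.00) + (2800.00)(23.33) = 445083.33 cm³
x̄ = 1349541.67 / 13650.00 = 98.87 cm
ȳ = 445083.33 / 13650.00 = 32.61 cm

x̄ = 98.87 cm, ȳ = 32.61 cm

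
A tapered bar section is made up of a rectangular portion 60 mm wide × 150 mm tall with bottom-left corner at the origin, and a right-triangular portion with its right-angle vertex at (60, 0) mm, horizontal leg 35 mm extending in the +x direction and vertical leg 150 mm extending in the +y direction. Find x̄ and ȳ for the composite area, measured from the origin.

x̄ = 39.41 mm, ȳ = 69.35 mm

Part | A | x̄ᵢ | ȳᵢ | A·x̄ᵢ | A·ȳᵢ
rectangular portion | 9000.00 | 30.00 | 75.00 | 270000.00 | 675000.00
triangular portion | 2625.00 | 71.67 | 50.00 | 188125.00 | 131250.00
Σ | 11625.00 |  |  | 458125.00 | 806250.00
x̄ = 458125.00 / 11625.00 = 39.41 mm
ȳ = 806250.00 / 11625.00 = 69.35 mm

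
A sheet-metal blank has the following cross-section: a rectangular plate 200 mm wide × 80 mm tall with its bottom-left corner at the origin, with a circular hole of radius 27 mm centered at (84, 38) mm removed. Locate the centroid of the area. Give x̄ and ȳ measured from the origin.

Part | A | x̄ᵢ | ȳᵢ | A·x̄ᵢ | A·ȳᵢ
plate | 16000.00 | 100.00 | 40.00 | 1600000.00 | 640000.00
hole | -2290.22 | 84.00 | 38.00 | -192378.57 | -87028.40
Σ | 13709.78 |  |  | 1407621.43 | 552971.60
x̄ = 1407621.43 / 13709.78 = 102.67 mm
ȳ = 552971.60 / 13709.78 = 40.33 mm

x̄ = 102.67 mm, ȳ = 40.33 mm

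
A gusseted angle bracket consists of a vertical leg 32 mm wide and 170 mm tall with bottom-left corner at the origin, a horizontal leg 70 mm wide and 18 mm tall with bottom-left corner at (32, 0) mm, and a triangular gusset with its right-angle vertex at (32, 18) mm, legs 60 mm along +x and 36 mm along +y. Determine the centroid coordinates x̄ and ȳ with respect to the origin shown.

x̄ = 29.26 mm, ȳ = 65.06 mm

Part | A | x̄ᵢ | ȳᵢ | A·x̄ᵢ | A·ȳᵢ
vertical leg | 5440.00 | 16.00 | 85.00 | 87040.00 | 462400.00
horizontal leg | 1260.00 | 67.00 | 9.00 | 84420.00 | 11340.00
gusset | 1080.00 | 52.00 | 30.00 | 56160.00 | 32400.00
Σ | 7780.00 |  |  | 227620.00 | 506140.00
x̄ = 227620.00 / 7780.00 = 29.26 mm
ȳ = 506140.00 / 7780.00 = 65.06 mm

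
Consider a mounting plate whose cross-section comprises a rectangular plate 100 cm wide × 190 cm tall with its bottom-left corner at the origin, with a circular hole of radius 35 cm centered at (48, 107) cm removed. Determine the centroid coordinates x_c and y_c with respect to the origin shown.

plate: A = 100 × 190 = 19000.00, centroid at (50.00, 95.00).
hole: A = −π·35² = -3848.45, centroid at (48.00, 107.00).
ΣA = 15151.55 cm²
ΣAx_c = (19000.00)(50.00) + (-3848.45)(48.00) = 765274.35 cm³
ΣAy_c = (19000.00)(95.00) + (-3848.45)(107.00) = 1393215.74 cm³
x_c = 765274.35 / 15151.55 = 50.51 cm
y_c = 1393215.74 / 15151.55 = 91.95 cm

x_c = 50.51 cm, y_c = 91.95 cm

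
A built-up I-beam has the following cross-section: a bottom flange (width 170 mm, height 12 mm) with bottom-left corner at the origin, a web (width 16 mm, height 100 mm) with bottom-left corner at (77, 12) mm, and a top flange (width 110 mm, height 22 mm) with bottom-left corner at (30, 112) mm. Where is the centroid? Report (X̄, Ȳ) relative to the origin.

X̄ = 85.00 mm, Ȳ = 67.51 mm

bottom flange: A = 170 × 12 = 2040.00, centroid at (85.00, 6.00).
web: A = 16 × 100 = 1600.00, centroid at (85.00, 62.00).
top flange: A = 110 × 22 = 2420.00, centroid at (85.00, 123.00).
ΣA = 6060.00 mm², ΣAX̄ = 515100.00 mm³, ΣAȲ = 409100.00 mm³.
X̄ = 515100.00/6060.00 = 85.00 mm; Ȳ = 409100.00/6060.00 = 67.51 mm.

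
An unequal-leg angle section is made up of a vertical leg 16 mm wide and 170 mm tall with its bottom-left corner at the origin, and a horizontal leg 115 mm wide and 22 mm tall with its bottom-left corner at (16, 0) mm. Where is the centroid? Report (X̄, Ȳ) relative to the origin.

Part | A | x̄ᵢ | ȳᵢ | A·x̄ᵢ | A·ȳᵢ
vertical leg | 2720.00 | 8.00 | 85.00 | 21760.00 | 231200.00
horizontal leg | 2530.00 | 73.50 | 11.00 | 185955.00 | 27830.00
Σ | 5250.00 |  |  | 207715.00 | 259030.00
X̄ = 207715.00 / 5250.00 = 39.56 mm
Ȳ = 259030.00 / 5250.00 = 49.34 mm

X̄ = 39.56 mm, Ȳ = 49.34 mm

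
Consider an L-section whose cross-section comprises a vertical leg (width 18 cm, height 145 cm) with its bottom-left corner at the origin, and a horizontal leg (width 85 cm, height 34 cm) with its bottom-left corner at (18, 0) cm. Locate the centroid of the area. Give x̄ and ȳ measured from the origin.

x̄ = 36.06 cm, ȳ = 43.34 cm

vertical leg: A = 18 × 145 = 2610.00, centroid at (9.00, 72.50).
horizontal leg: A = 85 × 34 = 2890.00, centroid at (60.50, 17.00).
ΣA = 5500.00 cm²
ΣAx̄ = (2610.00)(9.00) + (2890.00)(60.50) = 198335.00 cm³
ΣAȳ = (2610.00)(72.50) + (2890.00)(17.00) = 238355.00 cm³
x̄ = 198335.00 / 5500.00 = 36.06 cm
ȳ = 238355.00 / 5500.00 = 43.34 cm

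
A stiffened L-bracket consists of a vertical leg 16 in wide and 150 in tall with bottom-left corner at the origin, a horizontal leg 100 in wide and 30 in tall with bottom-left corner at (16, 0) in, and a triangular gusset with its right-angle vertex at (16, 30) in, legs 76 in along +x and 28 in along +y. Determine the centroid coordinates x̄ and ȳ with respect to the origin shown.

x̄ = 40.41 in, ȳ = 41.28 in

vertical leg: A = 16 × 150 = 2400.00, centroid at (8.00, 75.00).
horizontal leg: A = 100 × 30 = 3000.00, centroid at (66.00, 15.00).
gusset: A = ½·76·28 = 1064.00, centroid at (41.33, 39.33).
ΣA = 6464.00 in²
ΣAx̄ = (2400.00)(8.00) + (3000.00)(66.00) + (1064.00)(41.33) = 261178.67 in³
ΣAȳ = (2400.00)(75.00) + (3000.00)(15.00) + (1064.00)(39.33) = 266850.67 in³
x̄ = 261178.67 / 6464.00 = 40.41 in
ȳ = 266850.67 / 6464.00 = 41.28 in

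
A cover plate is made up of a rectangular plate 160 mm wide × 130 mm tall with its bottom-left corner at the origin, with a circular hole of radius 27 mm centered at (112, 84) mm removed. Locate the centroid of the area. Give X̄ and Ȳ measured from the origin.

X̄ = 76.04 mm, Ȳ = 62.65 mm

plate: A = 160 × 130 = 20800.00, centroid at (80.00, 65.00).
hole: A = −π·27² = -2290.22, centroid at (112.00, 84.00).
ΣA = 18509.78 mm², ΣAX̄ = 1407495.24 mm³, ΣAȲ = 1159621.43 mm³.
X̄ = 1407495.24/18509.78 = 76.04 mm; Ȳ = 1159621.43/18509.78 = 62.65 mm.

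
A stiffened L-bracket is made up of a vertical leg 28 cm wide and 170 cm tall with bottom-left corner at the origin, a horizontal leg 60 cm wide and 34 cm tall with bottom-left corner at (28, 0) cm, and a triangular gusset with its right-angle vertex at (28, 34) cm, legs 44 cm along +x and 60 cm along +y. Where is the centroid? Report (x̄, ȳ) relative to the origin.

x̄ = 29.71 cm, ȳ = 62.88 cm

vertical leg: A = 28 × 170 = 4760.00, centroid at (14.00, 85.00).
horizontal leg: A = 60 × 34 = 2040.00, centroid at (58.00, 17.00).
gusset: A = ½·44·60 = 1320.00, centroid at (42.67, 54.00).
ΣA = 8120.00 cm², ΣAx̄ = 241280.00 cm³, ΣAȳ = 510560.00 cm³.
x̄ = 241280.00/8120.00 = 29.71 cm; ȳ = 510560.00/8120.00 = 62.88 cm.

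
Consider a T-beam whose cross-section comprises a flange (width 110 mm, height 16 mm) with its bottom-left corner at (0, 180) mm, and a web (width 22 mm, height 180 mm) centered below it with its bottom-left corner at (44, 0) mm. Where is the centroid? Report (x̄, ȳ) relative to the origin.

x̄ = 55.00 mm, ȳ = 120.15 mm

web: A = 22 × 180 = 3960.00, centroid at (55.00, 90.00).
flange: A = 110 × 16 = 1760.00, centroid at (55.00, 188.00).
ΣA = 5720.00 mm², ΣAx̄ = 314600.00 mm³, ΣAȳ = 687280.00 mm³.
x̄ = 314600.00/5720.00 = 55.00 mm; ȳ = 687280.00/5720.00 = 120.15 mm.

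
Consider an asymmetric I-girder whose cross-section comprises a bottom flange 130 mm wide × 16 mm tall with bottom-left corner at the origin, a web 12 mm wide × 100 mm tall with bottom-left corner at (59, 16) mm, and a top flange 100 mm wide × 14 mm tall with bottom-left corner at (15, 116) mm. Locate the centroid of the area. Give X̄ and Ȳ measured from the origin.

X̄ = 65.00 mm, Ȳ = 57.27 mm

bottom flange: A = 130 × 16 = 2080.00, centroid at (65.00, 8.00).
web: A = 12 × 100 = 1200.00, centroid at (65.00, 66.00).
top flange: A = 100 × 14 = 1400.00, centroid at (65.00, 123.00).
ΣA = 4680.00 mm², ΣAX̄ = 304200.00 mm³, ΣAȲ = 268040.00 mm³.
X̄ = 304200.00/4680.00 = 65.00 mm; Ȳ = 268040.00/4680.00 = 57.27 mm.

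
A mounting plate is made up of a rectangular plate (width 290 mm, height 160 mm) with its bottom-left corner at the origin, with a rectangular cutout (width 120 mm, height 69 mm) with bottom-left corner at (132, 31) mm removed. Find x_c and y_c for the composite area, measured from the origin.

x_c = 134.79 mm, y_c = 83.15 mm

plate: A = 290 × 160 = 46400.00, centroid at (145.00, 80.00).
hole: A = −(120 × 69) = -8280.00, centroid at (192.00, 65.50).
ΣA = 38120.00 mm²
ΣAx_c = (46400.00)(145.00) + (-8280.00)(192.00) = 5138240.00 mm³
ΣAy_c = (46400.00)(80.00) + (-8280.00)(65.50) = 3169660.00 mm³
x_c = 5138240.00 / 38120.00 = 134.79 mm
y_c = 3169660.00 / 38120.00 = 83.15 mm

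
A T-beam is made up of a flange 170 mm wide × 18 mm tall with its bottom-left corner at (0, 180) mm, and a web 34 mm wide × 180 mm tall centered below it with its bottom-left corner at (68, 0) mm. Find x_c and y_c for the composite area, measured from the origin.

x_c = 85.00 mm, y_c = 123.00 mm

web: A = 34 × 180 = 6120.00, centroid at (85.00, 90.00).
flange: A = 170 × 18 = 3060.00, centroid at (85.00, 189.00).
ΣA = 9180.00 mm², ΣAx_c = 780300.00 mm³, ΣAy_c = 1129140.00 mm³.
x_c = 780300.00/9180.00 = 85.00 mm; y_c = 1129140.00/9180.00 = 123.00 mm.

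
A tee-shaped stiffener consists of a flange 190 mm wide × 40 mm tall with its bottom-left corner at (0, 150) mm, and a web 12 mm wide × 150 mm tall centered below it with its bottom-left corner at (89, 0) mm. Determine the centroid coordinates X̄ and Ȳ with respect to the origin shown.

web: A = 12 × 150 = 1800.00, centroid at (95.00, 75.00).
flange: A = 190 × 40 = 7600.00, centroid at (95.00, 170.00).
ΣA = 9400.00 mm², ΣAX̄ = 893000.00 mm³, ΣAȲ = 1427000.00 mm³.
X̄ = 893000.00/9400.00 = 95.00 mm; Ȳ = 1427000.00/9400.00 = 151.81 mm.

X̄ = 95.00 mm, Ȳ = 151.81 mm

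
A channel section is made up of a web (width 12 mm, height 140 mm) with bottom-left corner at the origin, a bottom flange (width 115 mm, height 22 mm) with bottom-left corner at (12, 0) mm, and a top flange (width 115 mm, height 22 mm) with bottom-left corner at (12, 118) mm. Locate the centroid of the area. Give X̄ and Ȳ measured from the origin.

Part | A | x̄ᵢ | ȳᵢ | A·x̄ᵢ | A·ȳᵢ
web | 1680.00 | 6.00 | 70.00 | 10080.00 | 117600.00
bottom flange | 2530.00 | 69.50 | 11.00 | 175835.00 | 27830.00
top flange | 2530.00 | 69.50 | 129.00 | 175835.00 | 326370.00
Σ | 6740.00 |  |  | 361750.00 | 471800.00
X̄ = 361750.00 / 6740.00 = 53.67 mm
Ȳ = 471800.00 / 6740.00 = 70.00 mm

X̄ = 53.67 mm, Ȳ = 70.00 mm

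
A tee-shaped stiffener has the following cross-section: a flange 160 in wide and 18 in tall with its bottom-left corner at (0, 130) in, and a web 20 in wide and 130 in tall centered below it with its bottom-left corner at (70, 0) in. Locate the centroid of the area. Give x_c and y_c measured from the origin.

Part | A | x̄ᵢ | ȳᵢ | A·x̄ᵢ | A·ȳᵢ
web | 2600.00 | 80.00 | 65.00 | 208000.00 | 169000.00
flange | 2880.00 | 80.00 | 139.00 | 230400.00 | 400320.00
Σ | 5480.00 |  |  | 438400.00 | 569320.00
x_c = 438400.00 / 5480.00 = 80.00 in
y_c = 569320.00 / 5480.00 = 103.89 in

x_c = 80.00 in, y_c = 103.89 in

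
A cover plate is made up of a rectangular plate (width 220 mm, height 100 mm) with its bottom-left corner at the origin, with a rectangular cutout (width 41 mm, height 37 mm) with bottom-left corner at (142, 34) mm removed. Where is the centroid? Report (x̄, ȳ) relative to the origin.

x̄ = 106.11 mm, ȳ = 49.81 mm

plate: A = 220 × 100 = 22000.00, centroid at (110.00, 50.00).
hole: A = −(41 × 37) = -1517.00, centroid at (162.50, 52.50).
ΣA = 20483.00 mm², ΣAx̄ = 2173487.50 mm³, ΣAȳ = 1020357.50 mm³.
x̄ = 2173487.50/20483.00 = 106.11 mm; ȳ = 1020357.50/20483.00 = 49.81 mm.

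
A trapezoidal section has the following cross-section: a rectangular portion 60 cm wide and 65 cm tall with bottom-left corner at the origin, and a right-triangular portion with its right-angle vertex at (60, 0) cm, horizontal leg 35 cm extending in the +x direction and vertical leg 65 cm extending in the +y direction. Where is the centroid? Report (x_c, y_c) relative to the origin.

Part | A | x̄ᵢ | ȳᵢ | A·x̄ᵢ | A·ȳᵢ
rectangular portion | 3900.00 | 30.00 | 32.50 | 117000.00 | 126750.00
triangular portion | 1137.50 | 71.67 | 21.67 | 81520.83 | 24645.83
Σ | 5037.50 |  |  | 198520.83 | 151395.83
x_c = 198520.83 / 5037.50 = 39.41 cm
y_c = 151395.83 / 5037.50 = 30.05 cm

x_c = 39.41 cm, y_c = 30.05 cm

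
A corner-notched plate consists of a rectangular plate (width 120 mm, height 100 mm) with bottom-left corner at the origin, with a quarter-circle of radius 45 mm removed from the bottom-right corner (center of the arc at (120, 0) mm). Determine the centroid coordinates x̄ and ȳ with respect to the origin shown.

x̄ = 53.75 mm, ȳ = 54.72 mm

plate: A = 120 × 100 = 12000.00, centroid at (60.00, 50.00).
removed quarter-circle: A = −¼π·45² = -1590.43, centroid at (100.90, 19.10).
ΣA = 10409.57 mm², ΣAx̄ = 559523.25 mm³, ΣAȳ = 569625.00 mm³.
x̄ = 559523.25/10409.57 = 53.75 mm; ȳ = 569625.00/10409.57 = 54.72 mm.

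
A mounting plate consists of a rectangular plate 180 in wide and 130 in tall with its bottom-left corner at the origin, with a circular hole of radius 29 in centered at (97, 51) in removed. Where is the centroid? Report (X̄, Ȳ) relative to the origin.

Part | A | x̄ᵢ | ȳᵢ | A·x̄ᵢ | A·ȳᵢ
plate | 23400.00 | 90.00 | 65.00 | 2106000.00 | 1521000.00
hole | -2642.08 | 97.00 | 51.00 | -256281.70 | -134746.05
Σ | 20757.92 |  |  | 1849718.30 | 1386253.95
X̄ = 1849718.30 / 20757.92 = 89.11 in
Ȳ = 1386253.95 / 20757.92 = 66.78 in

X̄ = 89.11 in, Ȳ = 66.78 in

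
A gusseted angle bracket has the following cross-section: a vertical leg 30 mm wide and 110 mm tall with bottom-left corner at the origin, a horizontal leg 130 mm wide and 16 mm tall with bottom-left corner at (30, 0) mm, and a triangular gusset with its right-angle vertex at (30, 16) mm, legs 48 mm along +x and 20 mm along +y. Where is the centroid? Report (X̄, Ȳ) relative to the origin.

vertical leg: A = 30 × 110 = 3300.00, centroid at (15.00, 55.00).
horizontal leg: A = 130 × 16 = 2080.00, centroid at (95.00, 8.00).
gusset: A = ½·48·20 = 480.00, centroid at (46.00, 22.67).
ΣA = 5860.00 mm², ΣAX̄ = 269180.00 mm³, ΣAȲ = 209020.00 mm³.
X̄ = 269180.00/5860.00 = 45.94 mm; Ȳ = 209020.00/5860.00 = 35.67 mm.

X̄ = 45.94 mm, Ȳ = 35.67 mm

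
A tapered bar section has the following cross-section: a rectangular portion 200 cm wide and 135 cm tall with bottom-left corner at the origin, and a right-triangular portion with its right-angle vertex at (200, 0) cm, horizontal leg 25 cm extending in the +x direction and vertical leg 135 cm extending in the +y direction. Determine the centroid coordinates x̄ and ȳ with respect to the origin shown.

Part | A | x̄ᵢ | ȳᵢ | A·x̄ᵢ | A·ȳᵢ
rectangular portion | 27000.00 | 100.00 | 67.50 | 2700000.00 | 1822500.00
triangular portion | 1687.50 | 208.33 | 45.00 | 351562.50 | 75937.50
Σ | 28687.50 |  |  | 3051562.50 | 1898437.50
x̄ = 3051562.50 / 28687.50 = 106.37 cm
ȳ = 1898437.50 / 28687.50 = 66.18 cm

x̄ = 106.37 cm, ȳ = 66.18 cm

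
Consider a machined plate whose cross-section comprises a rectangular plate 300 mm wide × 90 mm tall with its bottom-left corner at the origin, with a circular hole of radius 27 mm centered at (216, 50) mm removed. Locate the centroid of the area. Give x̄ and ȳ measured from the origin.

x̄ = 143.88 mm, ȳ = 44.54 mm

Part | A | x̄ᵢ | ȳᵢ | A·x̄ᵢ | A·ȳᵢ
plate | 27000.00 | 150.00 | 45.00 | 4050000.00 | 1215000.00
hole | -2290.22 | 216.00 | 50.00 | -494687.75 | -114511.05
Σ | 24709.78 |  |  | 3555312.25 | 1100488.95
x̄ = 3555312.25 / 24709.78 = 143.88 mm
ȳ = 1100488.95 / 24709.78 = 44.54 mm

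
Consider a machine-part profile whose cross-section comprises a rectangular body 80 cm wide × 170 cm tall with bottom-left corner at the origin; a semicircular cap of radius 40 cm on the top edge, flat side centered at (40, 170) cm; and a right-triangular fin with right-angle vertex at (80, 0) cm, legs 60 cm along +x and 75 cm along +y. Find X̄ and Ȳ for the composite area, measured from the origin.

X̄ = 47.35 cm, Ȳ = 91.61 cm

rectangular body: A = 80 × 170 = 13600.00, centroid at (40.00, 85.00).
semicircular top: A = ½π·40² = 2513.27, centroid at (40.00, 186.98).
triangular fin: A = ½·60·75 = 2250.00, centroid at (100.00, 25.00).
ΣA = 18363.27 cm²
ΣAX̄ = (13600.00)(40.00) + (2513.27)(40.00) + (2250.00)(100.00) = 869530.96 cm³
ΣAȲ = (13600.00)(85.00) + (2513.27)(186.98) + (2250.00)(25.00) = 1682173.27 cm³
X̄ = 869530.96 / 18363.27 = 47.35 cm
Ȳ = 1682173.27 / 18363.27 = 91.61 cm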